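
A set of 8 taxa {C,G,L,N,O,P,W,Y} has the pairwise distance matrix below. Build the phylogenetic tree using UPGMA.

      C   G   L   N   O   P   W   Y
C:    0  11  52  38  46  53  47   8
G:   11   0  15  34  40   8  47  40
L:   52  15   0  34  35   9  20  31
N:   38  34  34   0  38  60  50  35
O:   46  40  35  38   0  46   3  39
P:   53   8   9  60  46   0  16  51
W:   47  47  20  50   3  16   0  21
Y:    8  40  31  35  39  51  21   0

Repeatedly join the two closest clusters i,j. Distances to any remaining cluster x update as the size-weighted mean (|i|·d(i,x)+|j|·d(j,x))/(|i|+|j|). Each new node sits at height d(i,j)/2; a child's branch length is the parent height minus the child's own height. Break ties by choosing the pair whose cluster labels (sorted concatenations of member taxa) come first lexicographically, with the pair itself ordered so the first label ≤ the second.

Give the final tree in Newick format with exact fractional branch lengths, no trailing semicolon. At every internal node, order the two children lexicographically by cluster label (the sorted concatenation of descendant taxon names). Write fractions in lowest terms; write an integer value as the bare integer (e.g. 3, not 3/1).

iteration 1: select O,W (d=3); attach at lengths (3/2, 3/2); label the merged cluster OW
  updated: d(C,OW)=93/2, d(G,OW)=87/2, d(L,OW)=55/2, d(N,OW)=44, d(OW,P)=31, d(OW,Y)=30
iteration 2: select C,Y (d=8); attach at lengths (4, 4); label the merged cluster CY
  updated: d(CY,G)=51/2, d(CY,L)=83/2, d(CY,N)=73/2, d(CY,OW)=153/4, d(CY,P)=52
iteration 3: select G,P (d=8); attach at lengths (4, 4); label the merged cluster GP
  updated: d(CY,GP)=155/4, d(GP,L)=12, d(GP,N)=47, d(GP,OW)=149/4
iteration 4: select GP,L (d=12); attach at lengths (2, 6); label the merged cluster GLP
  updated: d(CY,GLP)=119/3, d(GLP,N)=128/3, d(GLP,OW)=34
iteration 5: select GLP,OW (d=34); attach at lengths (11, 31/2); label the merged cluster GLOPW
  updated: d(CY,GLOPW)=391/10, d(GLOPW,N)=216/5
iteration 6: select CY,N (d=73/2); attach at lengths (57/4, 73/4); label the merged cluster CNY
  updated: d(CNY,GLOPW)=607/15
iteration 7: select CNY,GLOPW (d=607/15); attach at lengths (119/60, 97/30); label the merged cluster CGLNOPWY
final tree: (((C:4,Y:4):57/4,N:73/4):119/60,(((G:4,P:4):2,L:6):11,(O:3/2,W:3/2):31/2):97/30)
total length: 5473/60

(((C:4,Y:4):57/4,N:73/4):119/60,(((G:4,P:4):2,L:6):11,(O:3/2,W:3/2):31/2):97/30)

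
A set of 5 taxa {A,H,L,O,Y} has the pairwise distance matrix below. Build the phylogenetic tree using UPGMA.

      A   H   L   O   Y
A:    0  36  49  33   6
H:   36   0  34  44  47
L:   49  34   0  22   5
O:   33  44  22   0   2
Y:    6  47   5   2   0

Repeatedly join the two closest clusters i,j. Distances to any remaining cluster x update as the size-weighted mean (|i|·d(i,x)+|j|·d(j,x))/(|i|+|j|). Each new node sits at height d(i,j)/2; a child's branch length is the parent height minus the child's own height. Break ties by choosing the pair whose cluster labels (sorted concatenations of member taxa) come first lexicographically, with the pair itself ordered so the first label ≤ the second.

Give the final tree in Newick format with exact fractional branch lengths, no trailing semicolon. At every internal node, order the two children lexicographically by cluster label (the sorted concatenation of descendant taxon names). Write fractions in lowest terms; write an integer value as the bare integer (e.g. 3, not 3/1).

((A:44/3,(L:27/4,(O:1,Y:1):23/4):95/12):131/24,H:161/8)

step 1: merge (O,Y) at d=2; branch lengths O→1, Y→1; new cluster OY
  updated: d(A,OY)=39/2, d(H,OY)=91/2, d(L,OY)=27/2
step 2: merge (L,OY) at d=27/2; branch lengths L→27/4, OY→23/4; new cluster LOY
  updated: d(A,LOY)=88/3, d(H,LOY)=125/3
step 3: merge (A,LOY) at d=88/3; branch lengths A→44/3, LOY→95/12; new cluster ALOY
  updated: d(ALOY,H)=161/4
step 4: merge (ALOY,H) at d=161/4; branch lengths ALOY→131/24, H→161/8; new cluster AHLOY
final tree: ((A:44/3,(L:27/4,(O:1,Y:1):23/4):95/12):131/24,H:161/8)
total length: 188/3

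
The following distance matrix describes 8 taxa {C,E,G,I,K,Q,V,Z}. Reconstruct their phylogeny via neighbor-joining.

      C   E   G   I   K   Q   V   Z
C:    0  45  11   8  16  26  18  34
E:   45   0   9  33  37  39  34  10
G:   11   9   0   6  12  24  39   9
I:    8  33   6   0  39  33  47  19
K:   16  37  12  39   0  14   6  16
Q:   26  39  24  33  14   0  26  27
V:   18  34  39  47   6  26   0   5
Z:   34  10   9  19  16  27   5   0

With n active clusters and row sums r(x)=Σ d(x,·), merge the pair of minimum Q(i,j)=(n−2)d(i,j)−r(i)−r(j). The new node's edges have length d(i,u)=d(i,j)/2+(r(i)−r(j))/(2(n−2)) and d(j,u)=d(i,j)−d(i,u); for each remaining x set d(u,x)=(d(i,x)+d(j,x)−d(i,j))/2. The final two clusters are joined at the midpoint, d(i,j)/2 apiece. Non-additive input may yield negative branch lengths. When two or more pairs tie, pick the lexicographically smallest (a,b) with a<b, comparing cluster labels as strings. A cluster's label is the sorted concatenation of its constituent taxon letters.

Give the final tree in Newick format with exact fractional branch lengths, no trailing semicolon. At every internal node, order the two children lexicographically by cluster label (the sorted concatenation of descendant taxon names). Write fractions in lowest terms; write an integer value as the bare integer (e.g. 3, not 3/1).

iteration 1: select C,I (d=8, Q=-295); attach at lengths (7/4, 25/4); label the merged cluster CI
  updated: d(CI,E)=35, d(CI,G)=9/2, d(CI,K)=47/2, d(CI,Q)=51/2, d(CI,V)=57/2, d(CI,Z)=45/2
iteration 2: select K,V (d=6, Q=-217); attach at lengths (0, 6); label the merged cluster KV
  updated: d(CI,KV)=23, d(E,KV)=65/2, d(G,KV)=45/2, d(KV,Q)=17, d(KV,Z)=15/2
iteration 3: select KV,Q (d=17, Q=-167); attach at lengths (19/4, 49/4); label the merged cluster KQV
  updated: d(CI,KQV)=63/4, d(E,KQV)=109/4, d(G,KQV)=59/4, d(KQV,Z)=35/4
iteration 4: select CI,G (d=9/2, Q=-203/2); attach at lengths (9, -9/2); label the merged cluster CGI
  updated: d(CGI,E)=79/4, d(CGI,KQV)=13, d(CGI,Z)=27/2
iteration 5: select CGI,KQV (d=13, Q=-277/4); attach at lengths (93/16, 115/16); label the merged cluster CGIKQV
  updated: d(CGIKQV,E)=17, d(CGIKQV,Z)=37/8
iteration 6: select CGIKQV,E (d=17, Q=-253/8); attach at lengths (93/16, 179/16); label the merged cluster CEGIKQV
  updated: d(CEGIKQV,Z)=-19/16
iteration 7: select CEGIKQV,Z (d=-19/16); attach at lengths (-19/32, -19/32); label the merged cluster CEGIKQVZ
final tree: (((((C:7/4,I:25/4):9,G:-9/2):93/16,((K:0,V:6):19/4,Q:49/4):115/16):93/16,E:179/16):-19/32,Z:-19/32)
total length: 1029/16

(((((C:7/4,I:25/4):9,G:-9/2):93/16,((K:0,V:6):19/4,Q:49/4):115/16):93/16,E:179/16):-19/32,Z:-19/32)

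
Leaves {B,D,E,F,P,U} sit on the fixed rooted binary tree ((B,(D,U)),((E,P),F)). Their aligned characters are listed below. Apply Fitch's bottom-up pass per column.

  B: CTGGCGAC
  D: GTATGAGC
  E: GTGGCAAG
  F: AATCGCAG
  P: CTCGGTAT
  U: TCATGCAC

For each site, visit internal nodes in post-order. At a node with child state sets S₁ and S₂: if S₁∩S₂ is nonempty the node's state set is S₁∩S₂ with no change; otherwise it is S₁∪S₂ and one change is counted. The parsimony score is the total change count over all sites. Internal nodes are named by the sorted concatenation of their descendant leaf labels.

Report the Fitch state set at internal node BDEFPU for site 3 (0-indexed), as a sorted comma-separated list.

[col 0] DU: children D:{G}, U:{T} ∪→ {G,T}; cost 1
[col 0] BDU: children B:{C}, DU:{G,T} ∪→ {C,G,T}; cost 1
[col 0] EP: children E:{G}, P:{C} ∪→ {C,G}; cost 1
[col 0] EFP: children EP:{C,G}, F:{A} ∪→ {A,C,G}; cost 1
[col 0] BDEFPU: children BDU:{C,G,T}, EFP:{A,C,G} ∩→ {C,G}; cost 0
[col 1] DU: children D:{T}, U:{C} ∪→ {C,T}; cost 1
[col 1] BDU: children B:{T}, DU:{C,T} ∩→ {T}; cost 0
[col 1] EP: children E:{T}, P:{T} ∩→ {T}; cost 0
[col 1] EFP: children EP:{T}, F:{A} ∪→ {A,T}; cost 1
[col 1] BDEFPU: children BDU:{T}, EFP:{A,T} ∩→ {T}; cost 0
[col 2] DU: children D:{A}, U:{A} ∩→ {A}; cost 0
[col 2] BDU: children B:{G}, DU:{A} ∪→ {A,G}; cost 1
[col 2] EP: children E:{G}, P:{C} ∪→ {C,G}; cost 1
[col 2] EFP: children EP:{C,G}, F:{T} ∪→ {C,G,T}; cost 1
[col 2] BDEFPU: children BDU:{A,G}, EFP:{C,G,T} ∩→ {G}; cost 0
[col 3] DU: children D:{T}, U:{T} ∩→ {T}; cost 0
[col 3] BDU: children B:{G}, DU:{T} ∪→ {G,T}; cost 1
[col 3] EP: children E:{G}, P:{G} ∩→ {G}; cost 0
[col 3] EFP: children EP:{G}, F:{C} ∪→ {C,G}; cost 1
[col 3] BDEFPU: children BDU:{G,T}, EFP:{C,G} ∩→ {G}; cost 0
[col 4] DU: children D:{G}, U:{G} ∩→ {G}; cost 0
[col 4] BDU: children B:{C}, DU:{G} ∪→ {C,G}; cost 1
[col 4] EP: children E:{C}, P:{G} ∪→ {C,G}; cost 1
[col 4] EFP: children EP:{C,G}, F:{G} ∩→ {G}; cost 0
[col 4] BDEFPU: children BDU:{C,G}, EFP:{G} ∩→ {G}; cost 0
[col 5] DU: children D:{A}, U:{C} ∪→ {A,C}; cost 1
[col 5] BDU: children B:{G}, DU:{A,C} ∪→ {A,C,G}; cost 1
[col 5] EP: children E:{A}, P:{T} ∪→ {A,T}; cost 1
[col 5] EFP: children EP:{A,T}, F:{C} ∪→ {A,C,T}; cost 1
[col 5] BDEFPU: children BDU:{A,C,G}, EFP:{A,C,T} ∩→ {A,C}; cost 0
[col 6] DU: children D:{G}, U:{A} ∪→ {A,G}; cost 1
[col 6] BDU: children B:{A}, DU:{A,G} ∩→ {A}; cost 0
[col 6] EP: children E:{A}, P:{A} ∩→ {A}; cost 0
[col 6] EFP: children EP:{A}, F:{A} ∩→ {A}; cost 0
[col 6] BDEFPU: children BDU:{A}, EFP:{A} ∩→ {A}; cost 0
[col 7] DU: children D:{C}, U:{C} ∩→ {C}; cost 0
[col 7] BDU: children B:{C}, DU:{C} ∩→ {C}; cost 0
[col 7] EP: children E:{G}, P:{T} ∪→ {G,T}; cost 1
[col 7] EFP: children EP:{G,T}, F:{G} ∩→ {G}; cost 0
[col 7] BDEFPU: children BDU:{C}, EFP:{G} ∪→ {C,G}; cost 1
per-site changes: [4, 2, 3, 2, 2, 4, 1, 2]; total = 20

G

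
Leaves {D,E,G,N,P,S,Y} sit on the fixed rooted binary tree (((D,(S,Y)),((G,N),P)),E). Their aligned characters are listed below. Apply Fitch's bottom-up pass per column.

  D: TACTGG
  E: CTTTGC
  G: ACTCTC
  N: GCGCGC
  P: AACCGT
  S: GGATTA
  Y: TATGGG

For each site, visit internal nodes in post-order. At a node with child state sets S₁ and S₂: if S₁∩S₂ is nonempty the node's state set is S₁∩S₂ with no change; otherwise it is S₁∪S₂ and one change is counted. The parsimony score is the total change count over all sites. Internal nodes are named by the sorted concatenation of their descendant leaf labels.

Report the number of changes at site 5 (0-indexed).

site 0, node SY: S={G} ∪ Y={T} → {G,T} (+1)
site 0, node DSY: D={T} ∩ SY={G,T} → {T} (+0)
site 0, node GN: G={A} ∪ N={G} → {A,G} (+1)
site 0, node GNP: GN={A,G} ∩ P={A} → {A} (+0)
site 0, node DGNPSY: DSY={T} ∪ GNP={A} → {A,T} (+1)
site 0, node DEGNPSY: DGNPSY={A,T} ∪ E={C} → {A,C,T} (+1)
site 1, node SY: S={G} ∪ Y={A} → {A,G} (+1)
site 1, node DSY: D={A} ∩ SY={A,G} → {A} (+0)
site 1, node GN: G={C} ∩ N={C} → {C} (+0)
site 1, node GNP: GN={C} ∪ P={A} → {A,C} (+1)
site 1, node DGNPSY: DSY={A} ∩ GNP={A,C} → {A} (+0)
site 1, node DEGNPSY: DGNPSY={A} ∪ E={T} → {A,T} (+1)
site 2, node SY: S={A} ∪ Y={T} → {A,T} (+1)
site 2, node DSY: D={C} ∪ SY={A,T} → {A,C,T} (+1)
site 2, node GN: G={T} ∪ N={G} → {G,T} (+1)
site 2, node GNP: GN={G,T} ∪ P={C} → {C,G,T} (+1)
site 2, node DGNPSY: DSY={A,C,T} ∩ GNP={C,G,T} → {C,T} (+0)
site 2, node DEGNPSY: DGNPSY={C,T} ∩ E={T} → {T} (+0)
site 3, node SY: S={T} ∪ Y={G} → {G,T} (+1)
site 3, node DSY: D={T} ∩ SY={G,T} → {T} (+0)
site 3, node GN: G={C} ∩ N={C} → {C} (+0)
site 3, node GNP: GN={C} ∩ P={C} → {C} (+0)
site 3, node DGNPSY: DSY={T} ∪ GNP={C} → {C,T} (+1)
site 3, node DEGNPSY: DGNPSY={C,T} ∩ E={T} → {T} (+0)
site 4, node SY: S={T} ∪ Y={G} → {G,T} (+1)
site 4, node DSY: D={G} ∩ SY={G,T} → {G} (+0)
site 4, node GN: G={T} ∪ N={G} → {G,T} (+1)
site 4, node GNP: GN={G,T} ∩ P={G} → {G} (+0)
site 4, node DGNPSY: DSY={G} ∩ GNP={G} → {G} (+0)
site 4, node DEGNPSY: DGNPSY={G} ∩ E={G} → {G} (+0)
site 5, node SY: S={A} ∪ Y={G} → {A,G} (+1)
site 5, node DSY: D={G} ∩ SY={A,G} → {G} (+0)
site 5, node GN: G={C} ∩ N={C} → {C} (+0)
site 5, node GNP: GN={C} ∪ P={T} → {C,T} (+1)
site 5, node DGNPSY: DSY={G} ∪ GNP={C,T} → {C,G,T} (+1)
site 5, node DEGNPSY: DGNPSY={C,G,T} ∩ E={C} → {C} (+0)
per-site changes: [4, 3, 4, 2, 2, 3]; total = 18

3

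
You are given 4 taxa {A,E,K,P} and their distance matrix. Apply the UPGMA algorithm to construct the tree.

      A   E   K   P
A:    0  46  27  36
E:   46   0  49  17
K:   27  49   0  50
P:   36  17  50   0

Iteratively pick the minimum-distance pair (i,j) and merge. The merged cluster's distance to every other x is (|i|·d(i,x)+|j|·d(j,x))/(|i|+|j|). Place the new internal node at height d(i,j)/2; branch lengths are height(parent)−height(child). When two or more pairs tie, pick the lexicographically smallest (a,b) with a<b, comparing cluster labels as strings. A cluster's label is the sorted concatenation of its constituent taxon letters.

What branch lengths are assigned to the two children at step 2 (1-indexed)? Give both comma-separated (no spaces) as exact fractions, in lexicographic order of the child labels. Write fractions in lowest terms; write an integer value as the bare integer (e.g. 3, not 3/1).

step 1: merge (E,P) at d=17; branch lengths E→17/2, P→17/2; new cluster EP
  updated: d(A,EP)=41, d(EP,K)=99/2
step 2: merge (A,K) at d=27; branch lengths A→27/2, K→27/2; new cluster AK
  updated: d(AK,EP)=181/4
step 3: merge (AK,EP) at d=181/4; branch lengths AK→73/8, EP→113/8; new cluster AEKP
final tree: ((A:27/2,K:27/2):73/8,(E:17/2,P:17/2):113/8)
total length: 269/4

27/2,27/2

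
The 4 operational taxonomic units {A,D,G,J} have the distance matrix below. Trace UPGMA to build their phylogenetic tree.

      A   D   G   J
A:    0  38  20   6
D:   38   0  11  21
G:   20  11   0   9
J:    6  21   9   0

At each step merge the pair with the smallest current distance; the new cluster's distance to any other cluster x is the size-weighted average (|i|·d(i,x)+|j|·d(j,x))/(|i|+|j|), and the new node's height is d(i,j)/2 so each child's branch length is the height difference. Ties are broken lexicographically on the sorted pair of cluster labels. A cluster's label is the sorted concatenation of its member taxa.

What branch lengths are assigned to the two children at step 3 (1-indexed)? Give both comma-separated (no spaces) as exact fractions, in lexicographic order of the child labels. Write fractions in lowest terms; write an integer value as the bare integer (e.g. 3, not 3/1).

8,11/2

1. join A+J (d=6) ⇒ AJ; edges |A|=3, |J|=3
  updated: d(AJ,D)=59/2, d(AJ,G)=29/2
2. join D+G (d=11) ⇒ DG; edges |D|=11/2, |G|=11/2
  updated: d(AJ,DG)=22
3. join AJ+DG (d=22) ⇒ ADGJ; edges |AJ|=8, |DG|=11/2
final tree: ((A:3,J:3):8,(D:11/2,G:11/2):11/2)
total length: 61/2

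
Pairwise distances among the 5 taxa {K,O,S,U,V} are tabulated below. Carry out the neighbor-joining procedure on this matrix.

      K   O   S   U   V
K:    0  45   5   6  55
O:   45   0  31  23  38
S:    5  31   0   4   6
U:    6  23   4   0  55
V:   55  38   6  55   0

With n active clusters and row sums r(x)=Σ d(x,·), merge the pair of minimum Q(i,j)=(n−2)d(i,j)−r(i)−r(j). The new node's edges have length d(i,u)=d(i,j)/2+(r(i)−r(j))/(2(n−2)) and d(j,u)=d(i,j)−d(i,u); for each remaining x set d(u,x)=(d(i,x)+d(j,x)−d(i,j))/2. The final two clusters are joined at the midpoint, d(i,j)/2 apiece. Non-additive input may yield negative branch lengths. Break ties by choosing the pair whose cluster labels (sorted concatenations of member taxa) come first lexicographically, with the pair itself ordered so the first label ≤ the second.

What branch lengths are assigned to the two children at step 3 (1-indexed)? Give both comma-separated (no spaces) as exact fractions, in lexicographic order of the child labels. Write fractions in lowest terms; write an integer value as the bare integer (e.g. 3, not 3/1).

1. join S+V (d=6, Q=-182) ⇒ SV; edges |S|=-15, |V|=21
  updated: d(K,SV)=27, d(O,SV)=63/2, d(SV,U)=53/2
2. join K+U (d=6, Q=-243/2) ⇒ KU; edges |K|=69/8, |U|=-21/8
  updated: d(KU,O)=31, d(KU,SV)=95/4
3. join KU+O (d=31, Q=-345/4) ⇒ KOU; edges |KU|=93/8, |O|=155/8
  updated: d(KOU,SV)=97/8
4. join KOU+SV (d=97/8) ⇒ KOSUV; edges |KOU|=97/16, |SV|=97/16
final tree: (((K:69/8,U:-21/8):93/8,O:155/8):97/16,(S:-15,V:21):97/16)
total length: 441/8

93/8,155/8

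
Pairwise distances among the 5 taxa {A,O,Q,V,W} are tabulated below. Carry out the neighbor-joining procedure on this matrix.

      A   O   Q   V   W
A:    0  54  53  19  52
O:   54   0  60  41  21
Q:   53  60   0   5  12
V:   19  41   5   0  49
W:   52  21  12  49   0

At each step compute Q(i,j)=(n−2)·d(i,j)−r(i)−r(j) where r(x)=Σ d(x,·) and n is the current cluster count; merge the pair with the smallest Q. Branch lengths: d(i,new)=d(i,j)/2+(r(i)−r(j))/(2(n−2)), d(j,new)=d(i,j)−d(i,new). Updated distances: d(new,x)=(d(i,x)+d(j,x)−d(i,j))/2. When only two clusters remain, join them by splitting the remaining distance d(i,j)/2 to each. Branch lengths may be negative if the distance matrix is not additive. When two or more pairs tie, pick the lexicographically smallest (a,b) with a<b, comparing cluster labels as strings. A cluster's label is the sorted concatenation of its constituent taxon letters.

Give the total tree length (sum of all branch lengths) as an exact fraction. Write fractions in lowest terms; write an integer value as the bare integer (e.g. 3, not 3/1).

1. join O+W (d=21, Q=-247) ⇒ OW; edges |O|=35/2, |W|=7/2
  updated: d(A,OW)=85/2, d(OW,Q)=51/2, d(OW,V)=69/2
2. join A+V (d=19, Q=-135) ⇒ AV; edges |A|=47/2, |V|=-9/2
  updated: d(AV,OW)=29, d(AV,Q)=39/2
3. join AV+OW (d=29, Q=-74) ⇒ AOVW; edges |AV|=23/2, |OW|=35/2
  updated: d(AOVW,Q)=8
4. join AOVW+Q (d=8) ⇒ AOQVW; edges |AOVW|=4, |Q|=4
final tree: (((A:47/2,V:-9/2):23/2,(O:35/2,W:7/2):35/2):4,Q:4)
total length: 77

77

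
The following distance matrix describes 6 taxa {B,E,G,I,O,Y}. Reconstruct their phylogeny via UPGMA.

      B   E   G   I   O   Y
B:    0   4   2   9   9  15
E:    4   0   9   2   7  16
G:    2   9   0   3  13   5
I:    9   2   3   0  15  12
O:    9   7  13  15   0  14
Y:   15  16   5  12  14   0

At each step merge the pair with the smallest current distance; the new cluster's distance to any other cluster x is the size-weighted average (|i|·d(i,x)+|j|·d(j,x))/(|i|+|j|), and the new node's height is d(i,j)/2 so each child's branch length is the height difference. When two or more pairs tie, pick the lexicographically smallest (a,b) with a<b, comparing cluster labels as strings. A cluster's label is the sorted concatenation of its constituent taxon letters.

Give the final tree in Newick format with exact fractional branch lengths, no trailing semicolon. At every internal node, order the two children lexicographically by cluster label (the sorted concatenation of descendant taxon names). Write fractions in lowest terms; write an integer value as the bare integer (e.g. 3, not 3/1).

1. join B+G (d=2) ⇒ BG; edges |B|=1, |G|=1
  updated: d(BG,E)=13/2, d(BG,I)=6, d(BG,O)=11, d(BG,Y)=10
2. join E+I (d=2) ⇒ EI; edges |E|=1, |I|=1
  updated: d(BG,EI)=25/4, d(EI,O)=11, d(EI,Y)=14
3. join BG+EI (d=25/4) ⇒ BEGI; edges |BG|=17/8, |EI|=17/8
  updated: d(BEGI,O)=11, d(BEGI,Y)=12
4. join BEGI+O (d=11) ⇒ BEGIO; edges |BEGI|=19/8, |O|=11/2
  updated: d(BEGIO,Y)=62/5
5. join BEGIO+Y (d=62/5) ⇒ BEGIOY; edges |BEGIO|=7/10, |Y|=31/5
final tree: ((((B:1,G:1):17/8,(E:1,I:1):17/8):19/8,O:11/2):7/10,Y:31/5)
total length: 921/40

((((B:1,G:1):17/8,(E:1,I:1):17/8):19/8,O:11/2):7/10,Y:31/5)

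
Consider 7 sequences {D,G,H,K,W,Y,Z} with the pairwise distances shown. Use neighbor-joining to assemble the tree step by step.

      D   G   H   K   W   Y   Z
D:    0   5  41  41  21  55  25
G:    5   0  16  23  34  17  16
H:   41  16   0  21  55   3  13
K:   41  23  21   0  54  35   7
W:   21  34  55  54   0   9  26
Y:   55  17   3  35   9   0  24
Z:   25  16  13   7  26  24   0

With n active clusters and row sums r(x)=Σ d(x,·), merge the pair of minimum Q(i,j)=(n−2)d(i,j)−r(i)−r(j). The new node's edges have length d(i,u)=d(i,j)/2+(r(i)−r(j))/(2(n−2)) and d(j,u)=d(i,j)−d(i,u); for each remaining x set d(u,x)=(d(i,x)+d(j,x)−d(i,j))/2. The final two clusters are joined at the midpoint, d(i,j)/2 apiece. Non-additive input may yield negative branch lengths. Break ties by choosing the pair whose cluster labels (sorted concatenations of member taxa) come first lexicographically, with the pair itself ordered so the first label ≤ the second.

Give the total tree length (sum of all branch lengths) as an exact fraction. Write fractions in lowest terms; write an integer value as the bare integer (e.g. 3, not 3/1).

129/2

iteration 1: select W,Y (d=9, Q=-297); attach at lengths (101/10, -11/10); label the merged cluster WY
  updated: d(D,WY)=67/2, d(G,WY)=21, d(H,WY)=49/2, d(K,WY)=40, d(WY,Z)=41/2
iteration 2: select D,G (d=5, Q=-413/2); attach at lengths (169/16, -89/16); label the merged cluster DG
  updated: d(DG,H)=26, d(DG,K)=59/2, d(DG,WY)=99/4, d(DG,Z)=18
iteration 3: select K,Z (d=7, Q=-135); attach at lengths (10, -3); label the merged cluster KZ
  updated: d(DG,KZ)=81/4, d(H,KZ)=27/2, d(KZ,WY)=107/4
iteration 4: select DG,WY (d=99/4, Q=-195/2); attach at lengths (89/8, 109/8); label the merged cluster DGWY
  updated: d(DGWY,H)=103/8, d(DGWY,KZ)=89/8
iteration 5: select DGWY,H (d=103/8, Q=-75/2); attach at lengths (21/4, 61/8); label the merged cluster DGHWY
  updated: d(DGHWY,KZ)=47/8
iteration 6: select DGHWY,KZ (d=47/8); attach at lengths (47/16, 47/16); label the merged cluster DGHKWYZ
final tree: ((((D:169/16,G:-89/16):89/8,(W:101/10,Y:-11/10):109/8):21/4,H:61/8):47/16,(K:10,Z:-3):47/16)
total length: 129/2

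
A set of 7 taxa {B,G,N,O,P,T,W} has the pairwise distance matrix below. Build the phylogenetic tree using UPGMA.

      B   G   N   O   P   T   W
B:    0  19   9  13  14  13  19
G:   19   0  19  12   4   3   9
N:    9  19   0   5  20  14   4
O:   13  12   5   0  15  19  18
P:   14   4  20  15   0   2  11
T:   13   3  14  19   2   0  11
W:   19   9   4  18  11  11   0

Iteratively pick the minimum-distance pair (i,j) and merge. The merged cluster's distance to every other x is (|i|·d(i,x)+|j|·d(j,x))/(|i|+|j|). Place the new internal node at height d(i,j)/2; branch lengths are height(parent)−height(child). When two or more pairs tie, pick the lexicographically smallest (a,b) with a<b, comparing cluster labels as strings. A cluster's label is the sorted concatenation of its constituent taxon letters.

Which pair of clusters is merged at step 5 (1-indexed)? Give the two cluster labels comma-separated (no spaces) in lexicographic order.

B,NOW

step 1: merge (P,T) at d=2; branch lengths P→1, T→1; new cluster PT
  updated: d(B,PT)=27/2, d(G,PT)=7/2, d(N,PT)=17, d(O,PT)=17, d(PT,W)=11
step 2: merge (G,PT) at d=7/2; branch lengths G→7/4, PT→3/4; new cluster GPT
  updated: d(B,GPT)=46/3, d(GPT,N)=53/3, d(GPT,O)=46/3, d(GPT,W)=31/3
step 3: merge (N,W) at d=4; branch lengths N→2, W→2; new cluster NW
  updated: d(B,NW)=14, d(GPT,NW)=14, d(NW,O)=23/2
step 4: merge (NW,O) at d=23/2; branch lengths NW→15/4, O→23/4; new cluster NOW
  updated: d(B,NOW)=41/3, d(GPT,NOW)=130/9
step 5: merge (B,NOW) at d=41/3; branch lengths B→41/6, NOW→13/12; new cluster BNOW
  updated: d(BNOW,GPT)=44/3
step 6: merge (BNOW,GPT) at d=44/3; branch lengths BNOW→1/2, GPT→67/12; new cluster BGNOPTW
final tree: ((B:41/6,((N:2,W:2):15/4,O:23/4):13/12):1/2,(G:7/4,(P:1,T:1):3/4):67/12)
total length: 32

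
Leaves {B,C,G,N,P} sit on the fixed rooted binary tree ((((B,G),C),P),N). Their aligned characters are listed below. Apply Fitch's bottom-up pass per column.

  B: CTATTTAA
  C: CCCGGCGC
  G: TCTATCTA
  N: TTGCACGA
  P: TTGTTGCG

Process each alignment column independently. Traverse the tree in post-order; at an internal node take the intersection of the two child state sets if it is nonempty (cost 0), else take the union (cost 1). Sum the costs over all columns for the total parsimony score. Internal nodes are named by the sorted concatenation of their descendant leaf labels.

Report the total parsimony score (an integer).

site 0, node BG: B={C} ∪ G={T} → {C,T} (+1)
site 0, node BCG: BG={C,T} ∩ C={C} → {C} (+0)
site 0, node BCGP: BCG={C} ∪ P={T} → {C,T} (+1)
site 0, node BCGNP: BCGP={C,T} ∩ N={T} → {T} (+0)
site 1, node BG: B={T} ∪ G={C} → {C,T} (+1)
site 1, node BCG: BG={C,T} ∩ C={C} → {C} (+0)
site 1, node BCGP: BCG={C} ∪ P={T} → {C,T} (+1)
site 1, node BCGNP: BCGP={C,T} ∩ N={T} → {T} (+0)
site 2, node BG: B={A} ∪ G={T} → {A,T} (+1)
site 2, node BCG: BG={A,T} ∪ C={C} → {A,C,T} (+1)
site 2, node BCGP: BCG={A,C,T} ∪ P={G} → {A,C,G,T} (+1)
site 2, node BCGNP: BCGP={A,C,G,T} ∩ N={G} → {G} (+0)
site 3, node BG: B={T} ∪ G={A} → {A,T} (+1)
site 3, node BCG: BG={A,T} ∪ C={G} → {A,G,T} (+1)
site 3, node BCGP: BCG={A,G,T} ∩ P={T} → {T} (+0)
site 3, node BCGNP: BCGP={T} ∪ N={C} → {C,T} (+1)
site 4, node BG: B={T} ∩ G={T} → {T} (+0)
site 4, node BCG: BG={T} ∪ C={G} → {G,T} (+1)
site 4, node BCGP: BCG={G,T} ∩ P={T} → {T} (+0)
site 4, node BCGNP: BCGP={T} ∪ N={A} → {A,T} (+1)
site 5, node BG: B={T} ∪ G={C} → {C,T} (+1)
site 5, node BCG: BG={C,T} ∩ C={C} → {C} (+0)
site 5, node BCGP: BCG={C} ∪ P={G} → {C,G} (+1)
site 5, node BCGNP: BCGP={C,G} ∩ N={C} → {C} (+0)
site 6, node BG: B={A} ∪ G={T} → {A,T} (+1)
site 6, node BCG: BG={A,T} ∪ C={G} → {A,G,T} (+1)
site 6, node BCGP: BCG={A,G,T} ∪ P={C} → {A,C,G,T} (+1)
site 6, node BCGNP: BCGP={A,C,G,T} ∩ N={G} → {G} (+0)
site 7, node BG: B={A} ∩ G={A} → {A} (+0)
site 7, node BCG: BG={A} ∪ C={C} → {A,C} (+1)
site 7, node BCGP: BCG={A,C} ∪ P={G} → {A,C,G} (+1)
site 7, node BCGNP: BCGP={A,C,G} ∩ N={A} → {A} (+0)
per-site changes: [2, 2, 3, 3, 2, 2, 3, 2]; total = 19

19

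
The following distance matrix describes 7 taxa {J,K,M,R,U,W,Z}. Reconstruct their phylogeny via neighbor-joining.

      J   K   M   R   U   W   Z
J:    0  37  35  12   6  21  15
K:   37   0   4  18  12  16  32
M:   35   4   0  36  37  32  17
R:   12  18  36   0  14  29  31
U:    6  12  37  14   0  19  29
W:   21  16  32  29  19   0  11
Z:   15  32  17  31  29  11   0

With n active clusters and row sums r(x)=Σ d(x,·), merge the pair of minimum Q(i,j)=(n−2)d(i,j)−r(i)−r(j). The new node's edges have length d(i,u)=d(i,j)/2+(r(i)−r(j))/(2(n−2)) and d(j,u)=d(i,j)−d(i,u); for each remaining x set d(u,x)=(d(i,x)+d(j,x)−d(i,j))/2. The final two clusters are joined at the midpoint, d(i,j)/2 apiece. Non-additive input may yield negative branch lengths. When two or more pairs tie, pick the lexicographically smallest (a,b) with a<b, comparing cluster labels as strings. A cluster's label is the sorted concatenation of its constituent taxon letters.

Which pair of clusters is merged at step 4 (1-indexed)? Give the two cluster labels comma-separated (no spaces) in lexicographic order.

J,U

1. join K+M (d=4, Q=-260) ⇒ KM; edges |K|=-11/5, |M|=31/5
  updated: d(J,KM)=34, d(KM,R)=25, d(KM,U)=45/2, d(KM,W)=22, d(KM,Z)=45/2
2. join W+Z (d=11, Q=-333/2) ⇒ WZ; edges |W|=75/16, |Z|=101/16
  updated: d(J,WZ)=25/2, d(KM,WZ)=67/4, d(R,WZ)=49/2, d(U,WZ)=37/2
3. join KM+WZ (d=67/4, Q=-481/4) ⇒ KMWZ; edges |KM|=305/24, |WZ|=97/24
  updated: d(J,KMWZ)=119/8, d(KMWZ,R)=131/8, d(KMWZ,U)=97/8
4. join J+U (d=6, Q=-53) ⇒ JU; edges |J|=51/16, |U|=45/16
  updated: d(JU,KMWZ)=21/2, d(JU,R)=10
5. join JU+KMWZ (d=21/2, Q=-295/8) ⇒ JKMUWZ; edges |JU|=33/16, |KMWZ|=135/16
  updated: d(JKMUWZ,R)=127/16
6. join JKMUWZ+R (d=127/16) ⇒ JKMRUWZ; edges |JKMUWZ|=127/32, |R|=127/32
final tree: (((J:51/16,U:45/16):33/16,((K:-11/5,M:31/5):305/24,(W:75/16,Z:101/16):97/24):135/16):127/32,R:127/32)
total length: 899/16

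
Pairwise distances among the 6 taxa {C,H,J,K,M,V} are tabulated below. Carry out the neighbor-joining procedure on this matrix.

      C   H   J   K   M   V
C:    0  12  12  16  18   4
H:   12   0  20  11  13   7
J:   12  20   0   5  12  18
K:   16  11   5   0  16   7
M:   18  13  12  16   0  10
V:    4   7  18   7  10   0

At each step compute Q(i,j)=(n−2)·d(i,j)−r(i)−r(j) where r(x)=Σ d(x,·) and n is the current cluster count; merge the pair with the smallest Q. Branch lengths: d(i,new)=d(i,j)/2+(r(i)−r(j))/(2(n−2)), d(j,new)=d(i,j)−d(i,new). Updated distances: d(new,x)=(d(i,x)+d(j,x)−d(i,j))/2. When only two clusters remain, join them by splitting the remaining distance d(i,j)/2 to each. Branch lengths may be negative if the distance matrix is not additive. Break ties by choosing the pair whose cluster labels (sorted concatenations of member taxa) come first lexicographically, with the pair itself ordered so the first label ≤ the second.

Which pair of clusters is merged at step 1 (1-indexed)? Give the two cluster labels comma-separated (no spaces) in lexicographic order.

J,K

1. join J+K (d=5, Q=-102) ⇒ JK; edges |J|=4, |K|=1
  updated: d(C,JK)=23/2, d(H,JK)=13, d(JK,M)=23/2, d(JK,V)=10
2. join C+V (d=4, Q=-129/2) ⇒ CV; edges |C|=53/12, |V|=-5/12
  updated: d(CV,H)=15/2, d(CV,JK)=35/4, d(CV,M)=12
3. join CV+H (d=15/2, Q=-187/4) ⇒ CHV; edges |CV|=39/16, |H|=81/16
  updated: d(CHV,JK)=57/8, d(CHV,M)=35/4
4. join CHV+JK (d=57/8, Q=-219/8) ⇒ CHJKV; edges |CHV|=35/16, |JK|=79/16
  updated: d(CHJKV,M)=105/16
5. join CHJKV+M (d=105/16) ⇒ CHJKMV; edges |CHJKV|=105/32, |M|=105/32
final tree: ((((C:53/12,V:-5/12):39/16,H:81/16):35/16,(J:4,K:1):79/16):105/32,M:105/32)
total length: 483/16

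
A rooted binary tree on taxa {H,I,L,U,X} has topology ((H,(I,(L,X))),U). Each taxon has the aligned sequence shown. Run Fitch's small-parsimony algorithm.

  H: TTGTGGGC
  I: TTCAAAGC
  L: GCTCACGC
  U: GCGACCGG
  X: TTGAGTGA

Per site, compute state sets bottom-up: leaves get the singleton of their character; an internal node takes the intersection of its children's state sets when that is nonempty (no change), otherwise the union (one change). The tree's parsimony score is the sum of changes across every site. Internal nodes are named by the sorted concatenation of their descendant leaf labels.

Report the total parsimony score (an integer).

16

LX@0: {G} ∪ {T} = {G,T} (union, +1)
ILX@0: {T} ∩ {G,T} = {T} (intersection, +0)
HILX@0: {T} ∩ {T} = {T} (intersection, +0)
HILUX@0: {T} ∪ {G} = {G,T} (union, +1)
LX@1: {C} ∪ {T} = {C,T} (union, +1)
ILX@1: {T} ∩ {C,T} = {T} (intersection, +0)
HILX@1: {T} ∩ {T} = {T} (intersection, +0)
HILUX@1: {T} ∪ {C} = {C,T} (union, +1)
LX@2: {T} ∪ {G} = {G,T} (union, +1)
ILX@2: {C} ∪ {G,T} = {C,G,T} (union, +1)
HILX@2: {G} ∩ {C,G,T} = {G} (intersection, +0)
HILUX@2: {G} ∩ {G} = {G} (intersection, +0)
LX@3: {C} ∪ {A} = {A,C} (union, +1)
ILX@3: {A} ∩ {A,C} = {A} (intersection, +0)
HILX@3: {T} ∪ {A} = {A,T} (union, +1)
HILUX@3: {A,T} ∩ {A} = {A} (intersection, +0)
LX@4: {A} ∪ {G} = {A,G} (union, +1)
ILX@4: {A} ∩ {A,G} = {A} (intersection, +0)
HILX@4: {G} ∪ {A} = {A,G} (union, +1)
HILUX@4: {A,G} ∪ {C} = {A,C,G} (union, +1)
LX@5: {C} ∪ {T} = {C,T} (union, +1)
ILX@5: {A} ∪ {C,T} = {A,C,T} (union, +1)
HILX@5: {G} ∪ {A,C,T} = {A,C,G,T} (union, +1)
HILUX@5: {A,C,G,T} ∩ {C} = {C} (intersection, +0)
LX@6: {G} ∩ {G} = {G} (intersection, +0)
ILX@6: {G} ∩ {G} = {G} (intersection, +0)
HILX@6: {G} ∩ {G} = {G} (intersection, +0)
HILUX@6: {G} ∩ {G} = {G} (intersection, +0)
LX@7: {C} ∪ {A} = {A,C} (union, +1)
ILX@7: {C} ∩ {A,C} = {C} (intersection, +0)
HILX@7: {C} ∩ {C} = {C} (intersection, +0)
HILUX@7: {C} ∪ {G} = {C,G} (union, +1)
per-site changes: [2, 2, 2, 2, 3, 3, 0, 2]; total = 16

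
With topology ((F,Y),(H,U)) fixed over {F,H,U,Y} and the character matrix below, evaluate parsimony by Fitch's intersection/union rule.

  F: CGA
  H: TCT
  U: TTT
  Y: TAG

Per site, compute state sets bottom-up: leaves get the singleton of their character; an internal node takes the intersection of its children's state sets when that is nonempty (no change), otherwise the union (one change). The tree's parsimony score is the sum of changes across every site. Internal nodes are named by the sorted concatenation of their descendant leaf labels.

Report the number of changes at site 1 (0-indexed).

FY@0: {C} ∪ {T} = {C,T} (union, +1)
HU@0: {T} ∩ {T} = {T} (intersection, +0)
FHUY@0: {C,T} ∩ {T} = {T} (intersection, +0)
FY@1: {G} ∪ {A} = {A,G} (union, +1)
HU@1: {C} ∪ {T} = {C,T} (union, +1)
FHUY@1: {A,G} ∪ {C,T} = {A,C,G,T} (union, +1)
FY@2: {A} ∪ {G} = {A,G} (union, +1)
HU@2: {T} ∩ {T} = {T} (intersection, +0)
FHUY@2: {A,G} ∪ {T} = {A,G,T} (union, +1)
per-site changes: [1, 3, 2]; total = 6

3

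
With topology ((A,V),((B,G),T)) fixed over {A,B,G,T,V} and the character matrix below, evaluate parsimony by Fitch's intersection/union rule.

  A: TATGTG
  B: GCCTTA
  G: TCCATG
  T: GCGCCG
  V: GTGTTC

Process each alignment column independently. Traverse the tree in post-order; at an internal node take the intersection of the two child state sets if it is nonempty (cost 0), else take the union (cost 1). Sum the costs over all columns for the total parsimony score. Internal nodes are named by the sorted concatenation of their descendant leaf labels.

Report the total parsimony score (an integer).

AV@0: {T} ∪ {G} = {G,T} (union, +1)
BG@0: {G} ∪ {T} = {G,T} (union, +1)
BGT@0: {G,T} ∩ {G} = {G} (intersection, +0)
ABGTV@0: {G,T} ∩ {G} = {G} (intersection, +0)
AV@1: {A} ∪ {T} = {A,T} (union, +1)
BG@1: {C} ∩ {C} = {C} (intersection, +0)
BGT@1: {C} ∩ {C} = {C} (intersection, +0)
ABGTV@1: {A,T} ∪ {C} = {A,C,T} (union, +1)
AV@2: {T} ∪ {G} = {G,T} (union, +1)
BG@2: {C} ∩ {C} = {C} (intersection, +0)
BGT@2: {C} ∪ {G} = {C,G} (union, +1)
ABGTV@2: {G,T} ∩ {C,G} = {G} (intersection, +0)
AV@3: {G} ∪ {T} = {G,T} (union, +1)
BG@3: {T} ∪ {A} = {A,T} (union, +1)
BGT@3: {A,T} ∪ {C} = {A,C,T} (union, +1)
ABGTV@3: {G,T} ∩ {A,C,T} = {T} (intersection, +0)
AV@4: {T} ∩ {T} = {T} (intersection, +0)
BG@4: {T} ∩ {T} = {T} (intersection, +0)
BGT@4: {T} ∪ {C} = {C,T} (union, +1)
ABGTV@4: {T} ∩ {C,T} = {T} (intersection, +0)
AV@5: {G} ∪ {C} = {C,G} (union, +1)
BG@5: {A} ∪ {G} = {A,G} (union, +1)
BGT@5: {A,G} ∩ {G} = {G} (intersection, +0)
ABGTV@5: {C,G} ∩ {G} = {G} (intersection, +0)
per-site changes: [2, 2, 2, 3, 1, 2]; total = 12

12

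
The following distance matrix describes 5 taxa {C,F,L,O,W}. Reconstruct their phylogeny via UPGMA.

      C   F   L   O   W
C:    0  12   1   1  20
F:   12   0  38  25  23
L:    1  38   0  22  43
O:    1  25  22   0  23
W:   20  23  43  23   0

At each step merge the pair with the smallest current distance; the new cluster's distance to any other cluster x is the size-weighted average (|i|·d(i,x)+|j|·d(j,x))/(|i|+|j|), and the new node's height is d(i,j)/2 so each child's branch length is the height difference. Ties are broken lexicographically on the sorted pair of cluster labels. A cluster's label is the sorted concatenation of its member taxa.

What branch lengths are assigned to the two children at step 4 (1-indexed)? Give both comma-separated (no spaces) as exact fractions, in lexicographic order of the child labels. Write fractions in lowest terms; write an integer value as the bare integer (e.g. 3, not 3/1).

23/3,23/12

step 1: merge (C,L) at d=1; branch lengths C→1/2, L→1/2; new cluster CL
  updated: d(CL,F)=25, d(CL,O)=23/2, d(CL,W)=63/2
step 2: merge (CL,O) at d=23/2; branch lengths CL→21/4, O→23/4; new cluster CLO
  updated: d(CLO,F)=25, d(CLO,W)=86/3
step 3: merge (F,W) at d=23; branch lengths F→23/2, W→23/2; new cluster FW
  updated: d(CLO,FW)=161/6
step 4: merge (CLO,FW) at d=161/6; branch lengths CLO→23/3, FW→23/12; new cluster CFLOW
final tree: (((C:1/2,L:1/2):21/4,O:23/4):23/3,(F:23/2,W:23/2):23/12)
total length: 535/12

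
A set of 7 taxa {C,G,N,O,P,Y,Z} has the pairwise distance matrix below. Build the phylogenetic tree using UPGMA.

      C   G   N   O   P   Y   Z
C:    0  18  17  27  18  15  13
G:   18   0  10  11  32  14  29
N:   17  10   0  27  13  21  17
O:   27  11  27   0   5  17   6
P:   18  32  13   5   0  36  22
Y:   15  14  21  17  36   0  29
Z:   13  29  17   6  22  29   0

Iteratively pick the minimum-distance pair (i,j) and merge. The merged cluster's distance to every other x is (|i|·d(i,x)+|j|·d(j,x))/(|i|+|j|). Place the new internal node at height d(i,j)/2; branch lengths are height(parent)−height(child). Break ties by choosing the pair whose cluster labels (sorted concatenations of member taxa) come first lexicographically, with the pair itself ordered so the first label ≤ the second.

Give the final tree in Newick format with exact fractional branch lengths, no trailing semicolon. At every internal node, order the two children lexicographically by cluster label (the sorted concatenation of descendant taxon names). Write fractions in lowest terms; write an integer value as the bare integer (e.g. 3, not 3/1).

1. join O+P (d=5) ⇒ OP; edges |O|=5/2, |P|=5/2
  updated: d(C,OP)=45/2, d(G,OP)=43/2, d(N,OP)=20, d(OP,Y)=53/2, d(OP,Z)=14
2. join G+N (d=10) ⇒ GN; edges |G|=5, |N|=5
  updated: d(C,GN)=35/2, d(GN,OP)=83/4, d(GN,Y)=35/2, d(GN,Z)=23
3. join C+Z (d=13) ⇒ CZ; edges |C|=13/2, |Z|=13/2
  updated: d(CZ,GN)=81/4, d(CZ,OP)=73/4, d(CZ,Y)=22
4. join GN+Y (d=35/2) ⇒ GNY; edges |GN|=15/4, |Y|=35/4
  updated: d(CZ,GNY)=125/6, d(GNY,OP)=68/3
5. join CZ+OP (d=73/4) ⇒ COPZ; edges |CZ|=21/8, |OP|=53/8
  updated: d(COPZ,GNY)=87/4
6. join COPZ+GNY (d=87/4) ⇒ CGNOPYZ; edges |COPZ|=7/4, |GNY|=17/8
final tree: (((C:13/2,Z:13/2):21/8,(O:5/2,P:5/2):53/8):7/4,((G:5,N:5):15/4,Y:35/4):17/8)
total length: 429/8

(((C:13/2,Z:13/2):21/8,(O:5/2,P:5/2):53/8):7/4,((G:5,N:5):15/4,Y:35/4):17/8)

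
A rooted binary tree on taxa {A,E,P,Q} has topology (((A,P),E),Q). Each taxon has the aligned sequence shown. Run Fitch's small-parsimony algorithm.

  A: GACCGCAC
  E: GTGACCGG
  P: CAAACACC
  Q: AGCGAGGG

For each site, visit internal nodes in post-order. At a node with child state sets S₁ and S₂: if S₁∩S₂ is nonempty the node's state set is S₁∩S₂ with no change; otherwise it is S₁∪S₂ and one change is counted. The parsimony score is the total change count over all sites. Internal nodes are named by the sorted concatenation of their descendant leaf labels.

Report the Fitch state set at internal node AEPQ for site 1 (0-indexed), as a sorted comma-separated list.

[col 0] AP: children A:{G}, P:{C} ∪→ {C,G}; cost 1
[col 0] AEP: children AP:{C,G}, E:{G} ∩→ {G}; cost 0
[col 0] AEPQ: children AEP:{G}, Q:{A} ∪→ {A,G}; cost 1
[col 1] AP: children A:{A}, P:{A} ∩→ {A}; cost 0
[col 1] AEP: children AP:{A}, E:{T} ∪→ {A,T}; cost 1
[col 1] AEPQ: children AEP:{A,T}, Q:{G} ∪→ {A,G,T}; cost 1
[col 2] AP: children A:{C}, P:{A} ∪→ {A,C}; cost 1
[col 2] AEP: children AP:{A,C}, E:{G} ∪→ {A,C,G}; cost 1
[col 2] AEPQ: children AEP:{A,C,G}, Q:{C} ∩→ {C}; cost 0
[col 3] AP: children A:{C}, P:{A} ∪→ {A,C}; cost 1
[col 3] AEP: children AP:{A,C}, E:{A} ∩→ {A}; cost 0
[col 3] AEPQ: children AEP:{A}, Q:{G} ∪→ {A,G}; cost 1
[col 4] AP: children A:{G}, P:{C} ∪→ {C,G}; cost 1
[col 4] AEP: children AP:{C,G}, E:{C} ∩→ {C}; cost 0
[col 4] AEPQ: children AEP:{C}, Q:{A} ∪→ {A,C}; cost 1
[col 5] AP: children A:{C}, P:{A} ∪→ {A,C}; cost 1
[col 5] AEP: children AP:{A,C}, E:{C} ∩→ {C}; cost 0
[col 5] AEPQ: children AEP:{C}, Q:{G} ∪→ {C,G}; cost 1
[col 6] AP: children A:{A}, P:{C} ∪→ {A,C}; cost 1
[col 6] AEP: children AP:{A,C}, E:{G} ∪→ {A,C,G}; cost 1
[col 6] AEPQ: children AEP:{A,C,G}, Q:{G} ∩→ {G}; cost 0
[col 7] AP: children A:{C}, P:{C} ∩→ {C}; cost 0
[col 7] AEP: children AP:{C}, E:{G} ∪→ {C,G}; cost 1
[col 7] AEPQ: children AEP:{C,G}, Q:{G} ∩→ {G}; cost 0
per-site changes: [2, 2, 2, 2, 2, 2, 2, 1]; total = 15

A,G,T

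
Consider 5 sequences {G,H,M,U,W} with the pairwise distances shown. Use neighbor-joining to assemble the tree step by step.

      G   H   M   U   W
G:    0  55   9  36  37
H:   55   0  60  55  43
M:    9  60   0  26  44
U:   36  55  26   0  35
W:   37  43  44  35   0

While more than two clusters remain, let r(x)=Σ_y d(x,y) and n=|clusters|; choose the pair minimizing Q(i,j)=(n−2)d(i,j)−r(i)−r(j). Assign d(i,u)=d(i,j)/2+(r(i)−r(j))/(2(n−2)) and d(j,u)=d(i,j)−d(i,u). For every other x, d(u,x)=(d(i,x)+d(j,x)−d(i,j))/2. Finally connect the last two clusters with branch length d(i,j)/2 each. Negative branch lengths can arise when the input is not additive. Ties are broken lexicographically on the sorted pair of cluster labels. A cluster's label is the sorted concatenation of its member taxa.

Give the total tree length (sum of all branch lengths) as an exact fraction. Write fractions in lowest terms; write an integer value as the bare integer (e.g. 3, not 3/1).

1. join G+M (d=9, Q=-249) ⇒ GM; edges |G|=25/6, |M|=29/6
  updated: d(GM,H)=53, d(GM,U)=53/2, d(GM,W)=36
2. join GM+U (d=53/2, Q=-179) ⇒ GMU; edges |GM|=13, |U|=27/2
  updated: d(GMU,H)=163/4, d(GMU,W)=89/4
3. join GMU+H (d=163/4, Q=-106) ⇒ GHMU; edges |GMU|=10, |H|=123/4
  updated: d(GHMU,W)=49/4
4. join GHMU+W (d=49/4) ⇒ GHMUW; edges |GHMU|=49/8, |W|=49/8
final tree: ((((G:25/6,M:29/6):13,U:27/2):10,H:123/4):49/8,W:49/8)
total length: 177/2

177/2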